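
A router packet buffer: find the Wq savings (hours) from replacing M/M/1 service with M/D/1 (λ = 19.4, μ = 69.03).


ρ = 19.4/69.03 = 0.2810
Wq(M/M/1) = ρ/(μ−λ) = 0.2810/49.63 = 0.005663 hr
Wq(M/D/1) = ρ/(2(μ−λ)) = 0.002831 hr
Savings = 0.005663 − 0.002831 = 0.002831 hr

Final: 0.002831 hr


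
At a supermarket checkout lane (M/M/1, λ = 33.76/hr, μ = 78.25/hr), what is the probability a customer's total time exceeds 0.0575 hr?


W ~ Exponential(μ−λ) for M/M/1.
μ − λ = 78.25 − 33.76 = 44.4900
P(W > t) = e^{−(μ−λ)t} = e^{−2.5582} = 0.077446

Final: 0.077446


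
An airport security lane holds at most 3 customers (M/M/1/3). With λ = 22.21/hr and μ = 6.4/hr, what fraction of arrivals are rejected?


ρ = λ/μ = 22.21/6.4 = 3.4703
P_K = (1−ρ)ρ^K/(1−ρ^(K+1)) = (-2.4703·41.793212)/(1 − 145.035507)
= -103.242295/-144.035507 = 0.716784

Final: 0.716784


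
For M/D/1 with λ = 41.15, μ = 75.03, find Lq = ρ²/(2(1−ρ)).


ρ = 41.15/75.03 = 0.5484
M/D/1: Lq = ρ²/(2(1−ρ)) = 0.3008/(2·0.4516) = 0.33307

Final: 0.33307


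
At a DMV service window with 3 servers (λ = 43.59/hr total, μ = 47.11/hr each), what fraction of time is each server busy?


ρ = λ/(cμ) = 43.59/(3·47.11) = 43.59/141.33 = 0.3084

Final: 0.3084


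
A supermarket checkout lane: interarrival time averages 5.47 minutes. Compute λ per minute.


λ = 1/(interarrival time) in consistent units.
1 minute = 1 min, so λ = 1/5.47 = 0.1828 per minute

Final: 0.1828 /min


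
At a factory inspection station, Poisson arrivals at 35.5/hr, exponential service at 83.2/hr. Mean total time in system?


W = 1/(μ−λ) = 1/(83.2 − 35.5) = 1/47.70 = 0.02096 hr

Final: 0.02096 hr


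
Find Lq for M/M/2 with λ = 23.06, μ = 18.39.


a = λ/μ = 1.2539; ρ = a/2 = 0.6270
P₀ = 0.229278
Lq = P₀·a^c·ρ / (c!·(1−ρ)²) = 0.229278·1.57237·0.6270/(2·0.13915)
= 0.81218

Final: 0.81218


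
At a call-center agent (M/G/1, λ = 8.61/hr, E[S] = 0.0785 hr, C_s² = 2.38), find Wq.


ρ = λ·E[S] = 8.61·0.0785 = 0.6759
E[S²] = E[S]²(1+C_s²) = 0.0785²·(1+2.38) = 0.020828
Wq = λ·E[S²]/(2(1−ρ)) = 8.61·0.020828/(2·0.3241) = 0.27665 hr

Final: 0.27665 hr


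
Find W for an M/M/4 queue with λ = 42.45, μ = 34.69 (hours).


a = 1.2237; ρ = 0.3059; P₀ = 0.293047
Lq = P₀·a^c·ρ/(c!(1−ρ)²) = 0.01739
Wq = Lq/λ = 0.01739/42.45 = 0.0004096 hr
W = Wq + 1/μ = 0.0004096 + 0.02883 = 0.02924 hr

Final: 0.02924 hr


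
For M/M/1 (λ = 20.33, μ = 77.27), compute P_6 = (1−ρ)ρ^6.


ρ = 20.33/77.27 = 0.2631
P_n = (1−ρ)·ρ^n = (1 − 0.2631)·0.2631^6 = 0.7369·0.0003317 = 0.0002444

Final: 0.0002444


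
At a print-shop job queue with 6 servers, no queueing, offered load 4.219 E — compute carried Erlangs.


B(6,4.219) = 0.133192 (Erlang-B)
Carried load = a(1 − B) = 4.219·(1 − 0.133192) = 4.219·0.866808 = 3.6571 E

Final: 3.6571 Erlangs


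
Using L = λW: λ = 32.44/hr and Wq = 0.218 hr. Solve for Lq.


Lq = λWq = 32.44·0.218 = 7.0719

Final: 7.0719


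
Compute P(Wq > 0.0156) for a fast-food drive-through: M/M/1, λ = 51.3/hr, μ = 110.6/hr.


ρ = 51.3/110.6 = 0.4638
P(Wq > t) = ρ·e^{−(μ−λ)t} = 0.4638·e^{−0.9251}
= 0.4638·0.396500 = 0.183910

Final: 0.183910


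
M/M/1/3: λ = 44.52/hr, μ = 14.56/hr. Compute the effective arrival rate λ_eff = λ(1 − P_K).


ρ = 3.0577; P_K = (1−ρ)ρ^3/(1−ρ^4) = 0.680744
λ_eff = λ(1 − P_K) = 44.52·(1 − 0.680744) = 44.52·0.319256 = 14.2133 /hr

Final: 14.2133 /hr


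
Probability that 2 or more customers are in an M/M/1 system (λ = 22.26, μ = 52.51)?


ρ = 22.26/52.51 = 0.4239
P(N ≥ n) = ρ^n = 0.4239^2 = 0.179708

Final: 0.179708


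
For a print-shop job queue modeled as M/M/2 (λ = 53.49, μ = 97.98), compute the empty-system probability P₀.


a = λ/μ = 53.49/97.98 = 0.5459; ρ = a/c = 0.2730
Σ_{k=0}^{1} a^k/k! (terms k=0..1) = 1.00000 + 0.54593 = 1.54593
Tail: a^2/(2!(1−ρ)) = 0.29804/(2·0.7270) = 0.20497
P₀ = 1/(1.54593 + 0.20497) = 1/1.75089 = 0.571137

Final: 0.571137


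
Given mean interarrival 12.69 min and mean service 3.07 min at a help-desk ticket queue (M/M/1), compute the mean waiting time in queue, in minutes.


λ = 60/12.69 = 4.7281 /hr
μ = 60/3.07 = 19.5440 /hr
ρ = λ/μ = 4.7281/19.5440 = 0.2419
Wq = ρ/(μ−λ) = 0.2419/(19.5440−4.7281) = 0.01633 hr
In minutes: 0.01633·60 = 0.9797 min

Final: 0.9797 min


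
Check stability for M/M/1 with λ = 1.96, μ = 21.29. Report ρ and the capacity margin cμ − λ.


Total capacity cμ = 1·21.29 = 21.29/hr
ρ = λ/(cμ) = 1.96/21.29 = 0.09206
Stable ⇔ ρ < 1: YES
Spare capacity = cμ − λ = 21.29 − 1.96 = 19.33/hr

Final: ρ = 0.09206; stable; margin = 19.33/hr


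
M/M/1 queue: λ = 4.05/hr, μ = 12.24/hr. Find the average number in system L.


ρ = λ/μ = 4.05/12.24 = 0.3309
L = ρ/(1−ρ) = 0.3309/(1 − 0.3309) = 0.3309/0.6691 = 0.4945

Final: 0.4945


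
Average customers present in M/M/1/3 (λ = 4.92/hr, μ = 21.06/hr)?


ρ = 4.92/21.06 = 0.2336
L = ρ[1 − (K+1)ρ^K + Kρ^(K+1)] / [(1−ρ)(1−ρ^(K+1))]
Numerator: 0.2336·(1 − 4·0.012750 + 3·0.002979) = 0.223791
Denominator: (0.7664)·(0.997021) = 0.764099
L = 0.223791/0.764099 = 0.2929

Final: 0.2929


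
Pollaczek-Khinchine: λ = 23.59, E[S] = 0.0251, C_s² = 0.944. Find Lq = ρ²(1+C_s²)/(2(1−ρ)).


ρ = λ·E[S] = 23.59·0.0251 = 0.5921
Lq = ρ²(1+C_s²)/(2(1−ρ)) = 0.3506·(1+0.944)/(2·0.4079)
= 0.3506·1.9440/0.8158 = 0.83546

Final: 0.83546


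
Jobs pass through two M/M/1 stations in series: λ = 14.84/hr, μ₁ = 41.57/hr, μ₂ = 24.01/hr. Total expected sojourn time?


Each node sees arrival rate λ = 14.84/hr (tandem ⇒ throughput preserved).
W₁ = 1/(μ₁−λ) = 1/(41.57−14.84) = 0.03741 hr
W₂ = 1/(μ₂−λ) = 1/(24.01−14.84) = 0.10905 hr
W_total = W₁ + W₂ = 0.03741 + 0.10905 = 0.14646 hr

Final: 0.14646 hr


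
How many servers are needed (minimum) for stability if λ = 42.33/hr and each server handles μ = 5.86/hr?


Stability requires cμ > λ ⇔ c > λ/μ.
λ/μ = 42.33/5.86 = 7.2235
Minimum integer c = ⌊7.2235⌋ + 1 = 8
Check: 8·5.86 = 46.88 > 42.33, while 7·5.86 = 41.02 ≤ 42.33

Final: 8 servers


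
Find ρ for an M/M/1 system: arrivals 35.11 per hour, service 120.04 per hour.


ρ = λ/μ = 35.11/120.04 = 0.2925

Final: 0.2925


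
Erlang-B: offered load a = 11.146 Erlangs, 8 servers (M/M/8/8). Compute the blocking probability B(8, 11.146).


B(c,a) = (a^c/c!) / Σ_{k=0}^{c} a^k/k!
a^8/8! = 5907.881645
Σ terms (k=0..8): 1.00000 + 11.14600 + 62.11666 + 230.78409 + 643.07987 + 1433.55364 + 2663.06481 + 4240.36005 + 5907.88164 = 15192.986763
B = 5907.881645/15192.986763 = 0.388856

Final: 0.388856


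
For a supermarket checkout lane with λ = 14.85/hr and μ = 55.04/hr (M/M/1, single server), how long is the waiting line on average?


ρ = 14.85/55.04 = 0.2698
Lq = ρ²/(1−ρ) = 0.07279/0.7302 = 0.09969

Final: 0.09969


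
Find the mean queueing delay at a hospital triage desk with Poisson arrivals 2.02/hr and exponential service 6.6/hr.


ρ = 2.02/6.6 = 0.3061
Wq = ρ/(μ−λ) = 0.3061/(6.6 − 2.02) = 0.3061/4.58 = 0.06683 hr

Final: 0.06683 hr


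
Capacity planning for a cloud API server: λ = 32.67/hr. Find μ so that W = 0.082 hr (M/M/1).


W = 1/(μ−λ) ⇒ μ − λ = 1/W = 1/0.082 = 12.1951
μ = λ + 1/W = 32.67 + 12.1951 = 44.8651 per hr

Final: 44.8651 /hr


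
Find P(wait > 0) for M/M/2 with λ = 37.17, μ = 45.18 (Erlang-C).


a = λ/μ = 0.8227; ρ = a/2 = 0.4114
P₀ = 0.417078 (from M/M/c formula)
C(c,a) = [a^c/(c!(1−ρ))]·P₀ = [0.67685/(2·0.5886)]·0.417078
= 0.57492·0.417078 = 0.239787

Final: 0.239787


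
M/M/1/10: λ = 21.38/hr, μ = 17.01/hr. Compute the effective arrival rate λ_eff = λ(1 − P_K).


ρ = 1.2569; P_K = (1−ρ)ρ^10/(1−ρ^11) = 0.222375
λ_eff = λ(1 − P_K) = 21.38·(1 − 0.222375) = 21.38·0.777625 = 16.6256 /hr

Final: 16.6256 /hr


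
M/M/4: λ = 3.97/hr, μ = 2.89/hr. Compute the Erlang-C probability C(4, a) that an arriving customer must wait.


a = λ/μ = 1.3737; ρ = a/4 = 0.3434
P₀ = 0.251556 (from M/M/c formula)
C(c,a) = [a^c/(c!(1−ρ))]·P₀ = [3.56099/(24·0.6566)]·0.251556
= 0.22598·0.251556 = 0.056847

Final: 0.056847


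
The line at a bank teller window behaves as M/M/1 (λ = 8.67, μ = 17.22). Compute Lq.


ρ = 8.67/17.22 = 0.5035
Lq = ρ²/(1−ρ) = 0.2535/0.4965 = 0.5106

Final: 0.5106


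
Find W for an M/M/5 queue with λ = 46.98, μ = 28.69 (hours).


a = 1.6375; ρ = 0.3275; P₀ = 0.193968
Lq = P₀·a^c·ρ/(c!(1−ρ)²) = 0.01378
Wq = Lq/λ = 0.01378/46.98 = 0.0002933 hr
W = Wq + 1/μ = 0.0002933 + 0.03486 = 0.03515 hr

Final: 0.03515 hr


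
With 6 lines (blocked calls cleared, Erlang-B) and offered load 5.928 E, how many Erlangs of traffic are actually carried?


B(6,5.928) = 0.259851 (Erlang-B)
Carried load = a(1 − B) = 5.928·(1 − 0.259851) = 5.928·0.740149 = 4.3876 E

Final: 4.3876 Erlangs


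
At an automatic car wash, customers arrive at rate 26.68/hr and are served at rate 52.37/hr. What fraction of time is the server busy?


ρ = λ/μ = 26.68/52.37 = 0.5095

Final: 0.5095


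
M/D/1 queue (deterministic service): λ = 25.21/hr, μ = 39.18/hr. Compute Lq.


ρ = 25.21/39.18 = 0.6434
M/D/1: Lq = ρ²/(2(1−ρ)) = 0.4140/(2·0.3566) = 0.58057

Final: 0.58057


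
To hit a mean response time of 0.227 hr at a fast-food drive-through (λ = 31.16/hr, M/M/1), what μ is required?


W = 1/(μ−λ) ⇒ μ − λ = 1/W = 1/0.227 = 4.4053
μ = λ + 1/W = 31.16 + 4.4053 = 35.5653 per hr

Final: 35.5653 /hr


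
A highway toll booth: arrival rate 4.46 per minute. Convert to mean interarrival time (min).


Mean interarrival time = 1/λ = 1/4.46 minute = 0.22422 minute
In minutes: 0.22422 × 1 = 0.2242 min

Final: 0.2242 min


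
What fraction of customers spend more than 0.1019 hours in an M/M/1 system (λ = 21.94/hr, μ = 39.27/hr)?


W ~ Exponential(μ−λ) for M/M/1.
μ − λ = 39.27 − 21.94 = 17.3300
P(W > t) = e^{−(μ−λ)t} = e^{−1.7659} = 0.171028

Final: 0.171028


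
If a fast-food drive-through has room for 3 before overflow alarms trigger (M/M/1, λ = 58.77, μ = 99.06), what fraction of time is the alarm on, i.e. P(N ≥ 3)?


ρ = 58.77/99.06 = 0.5933
P(N ≥ n) = ρ^n = 0.5933^3 = 0.208820

Final: 0.208820


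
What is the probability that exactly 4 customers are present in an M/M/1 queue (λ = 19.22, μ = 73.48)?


ρ = 19.22/73.48 = 0.2616
P_n = (1−ρ)·ρ^n = (1 − 0.2616)·0.2616^4 = 0.7384·0.004681 = 0.003457

Final: 0.003457


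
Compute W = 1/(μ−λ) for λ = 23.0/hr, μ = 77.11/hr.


W = 1/(μ−λ) = 1/(77.11 − 23.0) = 1/54.11 = 0.01848 hr

Final: 0.01848 hr


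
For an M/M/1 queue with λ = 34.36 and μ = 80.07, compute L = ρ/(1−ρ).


ρ = λ/μ = 34.36/80.07 = 0.4291
L = ρ/(1−ρ) = 0.4291/(1 − 0.4291) = 0.4291/0.5709 = 0.7517

Final: 0.7517


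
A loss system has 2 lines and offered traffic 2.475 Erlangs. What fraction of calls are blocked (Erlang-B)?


B(c,a) = (a^c/c!) / Σ_{k=0}^{c} a^k/k!
a^2/2! = 3.062813
Σ terms (k=0..2): 1.00000 + 2.47500 + 3.06281 = 6.537813
B = 3.062813/6.537813 = 0.468477

Final: 0.468477


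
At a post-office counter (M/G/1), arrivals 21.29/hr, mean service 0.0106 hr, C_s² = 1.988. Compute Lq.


ρ = λ·E[S] = 21.29·0.0106 = 0.2257
Lq = ρ²(1+C_s²)/(2(1−ρ)) = 0.05093·(1+1.988)/(2·0.7743)
= 0.05093·2.9880/1.5487 = 0.09826

Final: 0.09826


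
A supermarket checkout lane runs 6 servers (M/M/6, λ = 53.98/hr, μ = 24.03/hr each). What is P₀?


a = λ/μ = 53.98/24.03 = 2.2464; ρ = a/c = 0.3744
Σ_{k=0}^{5} a^k/k! (terms k=0..5) = 1.00000 + 2.24636 + 2.52306 + 1.88924 + 1.06098 + 0.47667 = 9.19630
Tail: a^6/(6!(1−ρ)) = 128.49158/(720·0.6256) = 0.28526
P₀ = 1/(9.19630 + 0.28526) = 1/9.48156 = 0.105468

Final: 0.105468


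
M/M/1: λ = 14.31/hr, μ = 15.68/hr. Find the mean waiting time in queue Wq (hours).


ρ = 14.31/15.68 = 0.9126
Wq = ρ/(μ−λ) = 0.9126/(15.68 − 14.31) = 0.9126/1.37 = 0.6662 hr

Final: 0.6662 hr


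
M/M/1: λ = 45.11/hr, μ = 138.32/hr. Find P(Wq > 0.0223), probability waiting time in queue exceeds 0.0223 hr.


ρ = 45.11/138.32 = 0.3261
P(Wq > t) = ρ·e^{−(μ−λ)t} = 0.3261·e^{−2.0786}
= 0.3261·0.125107 = 0.040801

Final: 0.040801


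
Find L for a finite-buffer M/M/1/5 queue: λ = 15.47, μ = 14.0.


ρ = 15.47/14.0 = 1.1050
L = ρ[1 − (K+1)ρ^K + Kρ^(K+1)] / [(1−ρ)(1−ρ^(K+1))]
Numerator: 1.1050·(1 − 6·1.647447 + 5·1.820429) = 0.240296
Denominator: (-0.1050)·(-0.820429) = 0.086145
L = 0.240296/0.086145 = 2.7894

Final: 2.7894


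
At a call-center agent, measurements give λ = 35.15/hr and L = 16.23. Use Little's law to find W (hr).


W = L/λ = 16.23/35.15 = 0.4617 hr

Final: 0.4617 hr


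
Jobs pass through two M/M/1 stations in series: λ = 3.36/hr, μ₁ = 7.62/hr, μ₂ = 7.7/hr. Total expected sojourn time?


Each node sees arrival rate λ = 3.36/hr (tandem ⇒ throughput preserved).
W₁ = 1/(μ₁−λ) = 1/(7.62−3.36) = 0.23474 hr
W₂ = 1/(μ₂−λ) = 1/(7.7−3.36) = 0.23041 hr
W_total = W₁ + W₂ = 0.23474 + 0.23041 = 0.46516 hr

Final: 0.46516 hr


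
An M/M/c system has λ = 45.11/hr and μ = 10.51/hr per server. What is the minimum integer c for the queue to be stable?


Stability requires cμ > λ ⇔ c > λ/μ.
λ/μ = 45.11/10.51 = 4.2921
Minimum integer c = ⌊4.2921⌋ + 1 = 5
Check: 5·10.51 = 52.55 > 45.11, while 4·10.51 = 42.04 ≤ 45.11

Final: 5 servers


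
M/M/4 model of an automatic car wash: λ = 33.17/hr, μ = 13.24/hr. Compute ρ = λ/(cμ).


ρ = λ/(cμ) = 33.17/(4·13.24) = 33.17/52.96 = 0.6263

Final: 0.6263


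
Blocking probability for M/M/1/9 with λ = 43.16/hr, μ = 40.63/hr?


ρ = λ/μ = 43.16/40.63 = 1.0623
P_K = (1−ρ)ρ^K/(1−ρ^(K+1)) = (-0.06227·1.722311)/(1 − 1.829558)
= -0.107247/-0.829558 = 0.129282

Final: 0.129282


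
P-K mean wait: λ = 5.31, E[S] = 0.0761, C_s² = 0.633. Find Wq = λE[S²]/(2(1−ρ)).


ρ = λ·E[S] = 5.31·0.0761 = 0.4041
E[S²] = E[S]²(1+C_s²) = 0.0761²·(1+0.633) = 0.009457
Wq = λ·E[S²]/(2(1−ρ)) = 5.31·0.009457/(2·0.5959) = 0.04213 hr

Final: 0.04213 hr


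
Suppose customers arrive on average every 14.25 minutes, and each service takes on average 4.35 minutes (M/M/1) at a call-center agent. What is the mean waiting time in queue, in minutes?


λ = 60/14.25 = 4.2105 /hr
μ = 60/4.35 = 13.7931 /hr
ρ = λ/μ = 4.2105/13.7931 = 0.3053
Wq = ρ/(μ−λ) = 0.3053/(13.7931−4.2105) = 0.03186 hr
In minutes: 0.03186·60 = 1.911 min

Final: 1.911 min


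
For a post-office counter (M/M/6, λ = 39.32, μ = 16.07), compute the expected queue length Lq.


a = λ/μ = 2.4468; ρ = a/6 = 0.4078
P₀ = 0.086139
Lq = P₀·a^c·ρ / (c!·(1−ρ)²) = 0.086139·214.57830·0.4078/(720·0.35070)
= 0.02985

Final: 0.02985


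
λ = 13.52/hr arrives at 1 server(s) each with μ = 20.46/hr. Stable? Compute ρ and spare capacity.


Total capacity cμ = 1·20.46 = 20.46/hr
ρ = λ/(cμ) = 13.52/20.46 = 0.6608
Stable ⇔ ρ < 1: YES
Spare capacity = cμ − λ = 20.46 − 13.52 = 6.94/hr

Final: ρ = 0.6608; stable; margin = 6.94/hr


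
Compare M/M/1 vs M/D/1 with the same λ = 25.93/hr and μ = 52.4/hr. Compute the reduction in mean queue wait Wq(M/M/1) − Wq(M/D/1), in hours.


ρ = 25.93/52.4 = 0.4948
Wq(M/M/1) = ρ/(μ−λ) = 0.4948/26.47 = 0.01869 hr
Wq(M/D/1) = ρ/(2(μ−λ)) = 0.009347 hr
Savings = 0.01869 − 0.009347 = 0.009347 hr

Final: 0.009347 hr


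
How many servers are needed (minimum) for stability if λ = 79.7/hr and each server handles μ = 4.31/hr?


Stability requires cμ > λ ⇔ c > λ/μ.
λ/μ = 79.7/4.31 = 18.4919
Minimum integer c = ⌊18.4919⌋ + 1 = 19
Check: 19·4.31 = 81.89 > 79.7, while 18·4.31 = 77.58 ≤ 79.7

Final: 19 servers


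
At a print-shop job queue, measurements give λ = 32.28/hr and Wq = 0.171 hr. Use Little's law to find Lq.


Lq = λWq = 32.28·0.171 = 5.5199

Final: 5.5199


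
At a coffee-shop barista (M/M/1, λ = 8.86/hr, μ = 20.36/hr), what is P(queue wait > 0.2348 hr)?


ρ = 8.86/20.36 = 0.4352
P(Wq > t) = ρ·e^{−(μ−λ)t} = 0.4352·e^{−2.7002}
= 0.4352·0.067192 = 0.029240

Final: 0.029240


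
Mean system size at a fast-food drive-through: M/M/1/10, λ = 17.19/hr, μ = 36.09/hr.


ρ = 17.19/36.09 = 0.4763
L = ρ[1 − (K+1)ρ^K + Kρ^(K+1)] / [(1−ρ)(1−ρ^(K+1))]
Numerator: 0.4763·(1 − 11·0.0006010 + 10·0.0002863) = 0.474524
Denominator: (0.5237)·(0.999714) = 0.523541
L = 0.474524/0.523541 = 0.9064

Final: 0.9064


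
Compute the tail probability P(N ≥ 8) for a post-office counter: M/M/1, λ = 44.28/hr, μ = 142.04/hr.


ρ = 44.28/142.04 = 0.3117
P(N ≥ n) = ρ^n = 0.3117^8 = 0.00008920

Final: 0.00008920


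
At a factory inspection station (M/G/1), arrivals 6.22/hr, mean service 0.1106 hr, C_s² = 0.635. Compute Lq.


ρ = λ·E[S] = 6.22·0.1106 = 0.6879
Lq = ρ²(1+C_s²)/(2(1−ρ)) = 0.4733·(1+0.635)/(2·0.3121)
= 0.4733·1.6350/0.6241 = 1.23974

Final: 1.23974


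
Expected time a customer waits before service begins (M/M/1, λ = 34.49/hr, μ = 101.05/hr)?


ρ = 34.49/101.05 = 0.3413
Wq = ρ/(μ−λ) = 0.3413/(101.05 − 34.49) = 0.3413/66.56 = 0.005128 hr

Final: 0.005128 hr


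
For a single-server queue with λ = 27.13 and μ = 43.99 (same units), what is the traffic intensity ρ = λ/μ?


ρ = λ/μ = 27.13/43.99 = 0.6167

Final: 0.6167


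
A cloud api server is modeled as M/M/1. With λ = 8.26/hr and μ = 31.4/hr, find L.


ρ = λ/μ = 8.26/31.4 = 0.2631
L = ρ/(1−ρ) = 0.2631/(1 − 0.2631) = 0.2631/0.7369 = 0.3570

Final: 0.3570


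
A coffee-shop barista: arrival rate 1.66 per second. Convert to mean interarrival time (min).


Mean interarrival time = 1/λ = 1/1.66 second = 0.60241 second
In minutes: 0.60241 × 0.0166667 = 0.01004 min

Final: 0.01004 min


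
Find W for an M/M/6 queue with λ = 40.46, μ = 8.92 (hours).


a = 4.5359; ρ = 0.7560; P₀ = 0.008727
Lq = P₀·a^c·ρ/(c!(1−ρ)²) = 1.34020
Wq = Lq/λ = 1.34020/40.46 = 0.03312 hr
W = Wq + 1/μ = 0.03312 + 0.11211 = 0.14523 hr

Final: 0.14523 hr


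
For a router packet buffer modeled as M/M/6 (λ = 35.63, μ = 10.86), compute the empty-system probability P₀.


a = λ/μ = 35.63/10.86 = 3.2808; ρ = a/c = 0.5468
Σ_{k=0}^{5} a^k/k! (terms k=0..5) = 1.00000 + 3.28085 + 5.38198 + 5.88582 + 4.82762 + 3.16773 = 23.54399
Tail: a^6/(6!(1−ρ)) = 1247.14222/(720·0.4532) = 3.82209
P₀ = 1/(23.54399 + 3.82209) = 1/27.36609 = 0.036542

Final: 0.036542


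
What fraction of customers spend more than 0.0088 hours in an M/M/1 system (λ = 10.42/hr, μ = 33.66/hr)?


W ~ Exponential(μ−λ) for M/M/1.
μ − λ = 33.66 − 10.42 = 23.2400
P(W > t) = e^{−(μ−λ)t} = e^{−0.2045} = 0.815045

Final: 0.815045


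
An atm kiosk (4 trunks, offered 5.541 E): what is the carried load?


B(4,5.541) = 0.438737 (Erlang-B)
Carried load = a(1 − B) = 5.541·(1 − 0.438737) = 5.541·0.561263 = 3.1100 E

Final: 3.1100 Erlangs


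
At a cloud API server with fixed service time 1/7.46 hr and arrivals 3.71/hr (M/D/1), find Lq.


ρ = 3.71/7.46 = 0.4973
M/D/1: Lq = ρ²/(2(1−ρ)) = 0.2473/(2·0.5027) = 0.24601

Final: 0.24601


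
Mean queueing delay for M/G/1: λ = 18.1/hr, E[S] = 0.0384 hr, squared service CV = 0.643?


ρ = λ·E[S] = 18.1·0.0384 = 0.6950
E[S²] = E[S]²(1+C_s²) = 0.0384²·(1+0.643) = 0.002423
Wq = λ·E[S²]/(2(1−ρ)) = 18.1·0.002423/(2·0.3050) = 0.07190 hr

Final: 0.07190 hr


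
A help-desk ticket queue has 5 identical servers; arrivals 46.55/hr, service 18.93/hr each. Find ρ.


ρ = λ/(cμ) = 46.55/(5·18.93) = 46.55/94.65 = 0.4918

Final: 0.4918


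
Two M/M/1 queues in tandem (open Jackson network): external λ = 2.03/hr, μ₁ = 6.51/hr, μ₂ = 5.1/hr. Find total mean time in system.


Each node sees arrival rate λ = 2.03/hr (tandem ⇒ throughput preserved).
W₁ = 1/(μ₁−λ) = 1/(6.51−2.03) = 0.22321 hr
W₂ = 1/(μ₂−λ) = 1/(5.1−2.03) = 0.32573 hr
W_total = W₁ + W₂ = 0.22321 + 0.32573 = 0.54895 hr

Final: 0.54895 hr


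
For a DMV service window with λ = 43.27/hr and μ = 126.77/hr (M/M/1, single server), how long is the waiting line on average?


ρ = 43.27/126.77 = 0.3413
Lq = ρ²/(1−ρ) = 0.1165/0.6587 = 0.1769

Final: 0.1769


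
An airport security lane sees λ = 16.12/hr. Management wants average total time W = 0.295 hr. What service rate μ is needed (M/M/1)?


W = 1/(μ−λ) ⇒ μ − λ = 1/W = 1/0.295 = 3.3898
μ = λ + 1/W = 16.12 + 3.3898 = 19.5098 per hr

Final: 19.5098 /hr


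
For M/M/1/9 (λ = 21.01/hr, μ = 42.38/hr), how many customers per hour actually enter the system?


ρ = 0.4958; P_K = (1−ρ)ρ^9/(1−ρ^10) = 0.0009129
λ_eff = λ(1 − P_K) = 21.01·(1 − 0.0009129) = 21.01·0.999087 = 20.9908 /hr

Final: 20.9908 /hr


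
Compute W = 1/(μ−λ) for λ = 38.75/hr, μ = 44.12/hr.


W = 1/(μ−λ) = 1/(44.12 − 38.75) = 1/5.37 = 0.1862 hr

Final: 0.1862 hr


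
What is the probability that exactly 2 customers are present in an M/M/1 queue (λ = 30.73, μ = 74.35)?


ρ = 30.73/74.35 = 0.4133
P_n = (1−ρ)·ρ^n = (1 − 0.4133)·0.4133^2 = 0.5867·0.170830 = 0.100223

Final: 0.100223


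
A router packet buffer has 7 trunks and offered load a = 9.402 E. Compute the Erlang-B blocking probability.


B(c,a) = (a^c/c!) / Σ_{k=0}^{c} a^k/k!
a^7/7! = 1288.579422
Σ terms (k=0..7): 1.00000 + 9.40200 + 44.19880 + 138.51905 + 325.58902 + 612.23759 + 959.37630 + 1288.57942 = 3378.902170
B = 1288.579422/3378.902170 = 0.381360

Final: 0.381360


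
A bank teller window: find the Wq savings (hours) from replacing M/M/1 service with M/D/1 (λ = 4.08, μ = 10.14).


ρ = 4.08/10.14 = 0.4024
Wq(M/M/1) = ρ/(μ−λ) = 0.4024/6.06 = 0.06640 hr
Wq(M/D/1) = ρ/(2(μ−λ)) = 0.03320 hr
Savings = 0.06640 − 0.03320 = 0.03320 hr

Final: 0.03320 hr


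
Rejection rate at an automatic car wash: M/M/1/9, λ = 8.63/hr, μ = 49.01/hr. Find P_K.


ρ = λ/μ = 8.63/49.01 = 0.1761
P_K = (1−ρ)ρ^K/(1−ρ^(K+1)) = (0.8239·0.0000001628)/(1 − 0.00000002866)
= 0.0000001341/1.000000 = 0.0000001341

Final: 0.0000001341


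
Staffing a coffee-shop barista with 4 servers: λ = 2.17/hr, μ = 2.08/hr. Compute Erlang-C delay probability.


a = λ/μ = 1.0433; ρ = a/4 = 0.2608
P₀ = 0.351679 (from M/M/c formula)
C(c,a) = [a^c/(c!(1−ρ))]·P₀ = [1.18464/(24·0.7392)]·0.351679
= 0.06678·0.351679 = 0.023484

Final: 0.023484


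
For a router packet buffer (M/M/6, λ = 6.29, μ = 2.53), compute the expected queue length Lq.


a = λ/μ = 2.4862; ρ = a/6 = 0.4144
P₀ = 0.082773
Lq = P₀·a^c·ρ / (c!·(1−ρ)²) = 0.082773·236.14608·0.4144/(720·0.34297)
= 0.03280

Final: 0.03280


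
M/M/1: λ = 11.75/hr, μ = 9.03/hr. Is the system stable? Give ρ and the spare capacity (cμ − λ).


Total capacity cμ = 1·9.03 = 9.03/hr
ρ = λ/(cμ) = 11.75/9.03 = 1.3012
Stable ⇔ ρ < 1: NO
Spare capacity = cμ − λ = 9.03 − 11.75 = -2.72/hr

Final: ρ = 1.3012; unstable; margin = -2.72/hr


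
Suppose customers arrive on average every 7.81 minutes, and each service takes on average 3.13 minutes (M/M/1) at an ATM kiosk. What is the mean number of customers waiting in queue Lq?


λ = 60/7.81 = 7.6825 /hr
μ = 60/3.13 = 19.1693 /hr
ρ = λ/μ = 7.6825/19.1693 = 0.4008
Lq = ρ²/(1−ρ) = 0.1606/0.5992 = 0.2680

Final: 0.2680


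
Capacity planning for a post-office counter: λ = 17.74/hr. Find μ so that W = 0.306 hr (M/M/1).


W = 1/(μ−λ) ⇒ μ − λ = 1/W = 1/0.306 = 3.2680
μ = λ + 1/W = 17.74 + 3.2680 = 21.0080 per hr

Final: 21.0080 /hr


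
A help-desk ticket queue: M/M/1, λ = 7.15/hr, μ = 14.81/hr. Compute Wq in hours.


ρ = 7.15/14.81 = 0.4828
Wq = ρ/(μ−λ) = 0.4828/(14.81 − 7.15) = 0.4828/7.66 = 0.06303 hr

Final: 0.06303 hr


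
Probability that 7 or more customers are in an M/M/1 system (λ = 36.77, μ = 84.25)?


ρ = 36.77/84.25 = 0.4364
P(N ≥ n) = ρ^n = 0.4364^7 = 0.003016

Final: 0.003016


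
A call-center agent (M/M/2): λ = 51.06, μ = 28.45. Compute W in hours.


a = 1.7947; ρ = 0.8974; P₀ = 0.054094
Lq = P₀·a^c·ρ/(c!(1−ρ)²) = 7.42138
Wq = Lq/λ = 7.42138/51.06 = 0.14535 hr
W = Wq + 1/μ = 0.14535 + 0.03515 = 0.18050 hr

Final: 0.18050 hr


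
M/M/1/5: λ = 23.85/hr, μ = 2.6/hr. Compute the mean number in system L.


ρ = 23.85/2.6 = 9.1731
L = ρ[1 − (K+1)ρ^K + Kρ^(K+1)] / [(1−ρ)(1−ρ^(K+1))]
Numerator: 9.1731·(1 − 6·64949.405024 + 5·595785.888394) = 23751242.762322
Denominator: (-8.1731)·(-595784.888394) = 4869395.722451
L = 23751242.762322/4869395.722451 = 4.8777

Final: 4.8777


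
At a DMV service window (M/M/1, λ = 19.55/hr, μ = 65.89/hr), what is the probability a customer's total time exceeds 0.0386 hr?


W ~ Exponential(μ−λ) for M/M/1.
μ − λ = 65.89 − 19.55 = 46.3400
P(W > t) = e^{−(μ−λ)t} = e^{−1.7887} = 0.167173

Final: 0.167173


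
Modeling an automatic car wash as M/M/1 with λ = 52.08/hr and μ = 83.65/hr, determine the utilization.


ρ = λ/μ = 52.08/83.65 = 0.6226

Final: 0.6226


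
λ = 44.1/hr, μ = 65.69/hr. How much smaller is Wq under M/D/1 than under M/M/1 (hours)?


ρ = 44.1/65.69 = 0.6713
Wq(M/M/1) = ρ/(μ−λ) = 0.6713/21.59 = 0.03109 hr
Wq(M/D/1) = ρ/(2(μ−λ)) = 0.01555 hr
Savings = 0.03109 − 0.01555 = 0.01555 hr

Final: 0.01555 hr


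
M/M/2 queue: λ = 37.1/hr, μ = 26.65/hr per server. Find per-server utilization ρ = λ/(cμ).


ρ = λ/(cμ) = 37.1/(2·26.65) = 37.1/53.30 = 0.6961

Final: 0.6961


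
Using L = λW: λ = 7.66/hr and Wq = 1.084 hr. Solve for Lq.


Lq = λWq = 7.66·1.084 = 8.3034

Final: 8.3034


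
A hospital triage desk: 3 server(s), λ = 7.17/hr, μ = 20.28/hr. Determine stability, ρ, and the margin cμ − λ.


Total capacity cμ = 3·20.28 = 60.84/hr
ρ = λ/(cμ) = 7.17/60.84 = 0.1179
Stable ⇔ ρ < 1: YES
Spare capacity = cμ − λ = 60.84 − 7.17 = 53.67/hr

Final: ρ = 0.1179; stable; margin = 53.67/hr


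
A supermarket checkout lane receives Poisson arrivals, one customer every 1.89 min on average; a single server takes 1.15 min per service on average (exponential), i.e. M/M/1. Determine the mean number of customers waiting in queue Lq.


λ = 60/1.89 = 31.7460 /hr
μ = 60/1.15 = 52.1739 /hr
ρ = λ/μ = 31.7460/52.1739 = 0.6085
Lq = ρ²/(1−ρ) = 0.3702/0.3915 = 0.9456

Final: 0.9456


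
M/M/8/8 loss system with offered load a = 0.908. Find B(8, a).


B(c,a) = (a^c/c!) / Σ_{k=0}^{c} a^k/k!
a^8/8! = 0.00001146
Σ terms (k=0..8): 1.00000 + 0.90800 + 0.41223 + 0.12477 + 0.02832 + 0.005143 + 0.0007784 + 0.0001010 + 0.00001146 = 2.479358
B = 0.00001146/2.479358 = 0.000004622

Final: 0.000004622


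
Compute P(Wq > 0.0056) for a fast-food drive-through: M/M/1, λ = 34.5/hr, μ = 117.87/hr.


ρ = 34.5/117.87 = 0.2927
P(Wq > t) = ρ·e^{−(μ−λ)t} = 0.2927·e^{−0.4669}
= 0.2927·0.626960 = 0.183508

Final: 0.183508


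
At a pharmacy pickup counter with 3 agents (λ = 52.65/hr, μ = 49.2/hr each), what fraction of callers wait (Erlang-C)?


a = λ/μ = 1.0701; ρ = a/3 = 0.3567
P₀ = 0.337815 (from M/M/c formula)
C(c,a) = [a^c/(c!(1−ρ))]·P₀ = [1.22546/(6·0.6433)]·0.337815
= 0.31750·0.337815 = 0.107255

Final: 0.107255


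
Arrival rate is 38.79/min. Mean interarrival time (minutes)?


Mean interarrival time = 1/λ = 1/38.79 minute = 0.02578 minute
In minutes: 0.02578 × 1 = 0.02578 min

Final: 0.02578 min


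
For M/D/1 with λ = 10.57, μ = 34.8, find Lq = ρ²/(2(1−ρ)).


ρ = 10.57/34.8 = 0.3037
M/D/1: Lq = ρ²/(2(1−ρ)) = 0.09226/(2·0.6963) = 0.06625

Final: 0.06625


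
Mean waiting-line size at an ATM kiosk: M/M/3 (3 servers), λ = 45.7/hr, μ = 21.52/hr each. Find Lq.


a = λ/μ = 2.1236; ρ = a/3 = 0.7079
P₀ = 0.092232
Lq = P₀·a^c·ρ / (c!·(1−ρ)²) = 0.092232·9.57683·0.7079/(6·0.08534)
= 1.22109

Final: 1.22109


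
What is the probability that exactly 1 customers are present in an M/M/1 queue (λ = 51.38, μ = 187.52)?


ρ = 51.38/187.52 = 0.2740
P_n = (1−ρ)·ρ^n = (1 − 0.2740)·0.2740^1 = 0.7260·0.273997 = 0.198923

Final: 0.198923


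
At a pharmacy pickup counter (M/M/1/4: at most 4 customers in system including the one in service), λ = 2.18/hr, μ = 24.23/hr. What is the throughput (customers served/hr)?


ρ = 0.08997; P_K = (1−ρ)ρ^4/(1−ρ^5) = 0.00005963
λ_eff = λ(1 − P_K) = 2.18·(1 − 0.00005963) = 2.18·0.999940 = 2.1799 /hr

Final: 2.1799 /hr


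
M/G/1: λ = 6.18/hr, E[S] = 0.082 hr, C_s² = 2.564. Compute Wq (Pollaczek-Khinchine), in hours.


ρ = λ·E[S] = 6.18·0.082 = 0.5068
E[S²] = E[S]²(1+C_s²) = 0.082²·(1+2.564) = 0.023964
Wq = λ·E[S²]/(2(1−ρ)) = 6.18·0.023964/(2·0.4932) = 0.15013 hr

Final: 0.15013 hr


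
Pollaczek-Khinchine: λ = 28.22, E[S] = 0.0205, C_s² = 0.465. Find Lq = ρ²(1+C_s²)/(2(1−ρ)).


ρ = λ·E[S] = 28.22·0.0205 = 0.5785
Lq = ρ²(1+C_s²)/(2(1−ρ)) = 0.3347·(1+0.465)/(2·0.4215)
= 0.3347·1.4650/0.8430 = 0.58162

Final: 0.58162


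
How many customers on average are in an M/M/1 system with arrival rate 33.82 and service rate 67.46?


ρ = λ/μ = 33.82/67.46 = 0.5013
L = ρ/(1−ρ) = 0.5013/(1 − 0.5013) = 0.5013/0.4987 = 1.0054

Final: 1.0054


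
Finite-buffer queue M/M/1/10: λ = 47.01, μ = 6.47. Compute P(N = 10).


ρ = λ/μ = 47.01/6.47 = 7.2658
P_K = (1−ρ)ρ^K/(1−ρ^(K+1)) = (-6.2658·410071611.756793)/(1 − 2979515682.950054)
= -2569444071.193261/-2979515681.950054 = 0.862370

Final: 0.862370


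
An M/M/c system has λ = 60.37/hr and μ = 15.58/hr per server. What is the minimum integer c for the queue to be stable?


Stability requires cμ > λ ⇔ c > λ/μ.
λ/μ = 60.37/15.58 = 3.8748
Minimum integer c = ⌊3.8748⌋ + 1 = 4
Check: 4·15.58 = 62.32 > 60.37, while 3·15.58 = 46.74 ≤ 60.37

Final: 4 servers


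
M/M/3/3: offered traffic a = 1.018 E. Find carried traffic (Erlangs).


B(3,1.018) = 0.064834 (Erlang-B)
Carried load = a(1 − B) = 1.018·(1 − 0.064834) = 1.018·0.935166 = 0.9520 E

Final: 0.9520 Erlangs


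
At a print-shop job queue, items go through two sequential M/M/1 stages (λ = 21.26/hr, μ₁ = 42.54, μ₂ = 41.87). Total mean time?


Each node sees arrival rate λ = 21.26/hr (tandem ⇒ throughput preserved).
W₁ = 1/(μ₁−λ) = 1/(42.54−21.26) = 0.04699 hr
W₂ = 1/(μ₂−λ) = 1/(41.87−21.26) = 0.04852 hr
W_total = W₁ + W₂ = 0.04699 + 0.04852 = 0.09551 hr

Final: 0.09551 hr


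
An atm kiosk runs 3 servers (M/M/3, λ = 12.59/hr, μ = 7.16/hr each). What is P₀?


a = λ/μ = 12.59/7.16 = 1.7584; ρ = a/c = 0.5861
Σ_{k=0}^{2} a^k/k! (terms k=0..2) = 1.00000 + 1.75838 + 1.54595 = 4.30433
Tail: a^3/(3!(1−ρ)) = 5.43673/(6·0.4139) = 2.18937
P₀ = 1/(4.30433 + 2.18937) = 1/6.49370 = 0.153995

Final: 0.153995


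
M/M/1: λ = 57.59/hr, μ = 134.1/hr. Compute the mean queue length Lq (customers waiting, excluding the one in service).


ρ = 57.59/134.1 = 0.4295
Lq = ρ²/(1−ρ) = 0.1844/0.5705 = 0.3233

Final: 0.3233


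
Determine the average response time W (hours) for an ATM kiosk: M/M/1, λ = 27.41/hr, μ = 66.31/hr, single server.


W = 1/(μ−λ) = 1/(66.31 − 27.41) = 1/38.90 = 0.02571 hr

Final: 0.02571 hr


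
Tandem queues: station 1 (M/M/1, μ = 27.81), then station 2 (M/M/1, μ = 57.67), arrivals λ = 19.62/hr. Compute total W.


Each node sees arrival rate λ = 19.62/hr (tandem ⇒ throughput preserved).
W₁ = 1/(μ₁−λ) = 1/(27.81−19.62) = 0.12210 hr
W₂ = 1/(μ₂−λ) = 1/(57.67−19.62) = 0.02628 hr
W_total = W₁ + W₂ = 0.12210 + 0.02628 = 0.14838 hr

Final: 0.14838 hr


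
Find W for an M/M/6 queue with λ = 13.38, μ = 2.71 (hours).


a = 4.9373; ρ = 0.8229; P₀ = 0.004976
Lq = P₀·a^c·ρ/(c!(1−ρ)²) = 2.62564
Wq = Lq/λ = 2.62564/13.38 = 0.19624 hr
W = Wq + 1/μ = 0.19624 + 0.36900 = 0.56524 hr

Final: 0.56524 hr


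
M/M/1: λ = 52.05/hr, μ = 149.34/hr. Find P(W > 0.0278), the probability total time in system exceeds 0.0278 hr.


W ~ Exponential(μ−λ) for M/M/1.
μ − λ = 149.34 − 52.05 = 97.2900
P(W > t) = e^{−(μ−λ)t} = e^{−2.7047} = 0.066893

Final: 0.066893


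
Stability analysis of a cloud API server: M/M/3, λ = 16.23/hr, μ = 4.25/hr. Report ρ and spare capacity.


Total capacity cμ = 3·4.25 = 12.75/hr
ρ = λ/(cμ) = 16.23/12.75 = 1.2729
Stable ⇔ ρ < 1: NO
Spare capacity = cμ − λ = 12.75 − 16.23 = -3.48/hr

Final: ρ = 1.2729; unstable; margin = -3.48/hr


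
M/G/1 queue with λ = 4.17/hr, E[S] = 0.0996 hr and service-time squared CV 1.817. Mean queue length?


ρ = λ·E[S] = 4.17·0.0996 = 0.4153
Lq = ρ²(1+C_s²)/(2(1−ρ)) = 0.1725·(1+1.817)/(2·0.5847)
= 0.1725·2.8170/1.1693 = 0.41556

Final: 0.41556


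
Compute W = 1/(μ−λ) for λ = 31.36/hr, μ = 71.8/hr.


W = 1/(μ−λ) = 1/(71.8 − 31.36) = 1/40.44 = 0.02473 hr

Final: 0.02473 hr


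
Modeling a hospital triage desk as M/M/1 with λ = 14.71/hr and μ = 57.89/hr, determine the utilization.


ρ = λ/μ = 14.71/57.89 = 0.2541

Final: 0.2541


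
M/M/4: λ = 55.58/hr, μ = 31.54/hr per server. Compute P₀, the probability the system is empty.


a = λ/μ = 55.58/31.54 = 1.7622; ρ = a/c = 0.4406
Σ_{k=0}^{3} a^k/k! (terms k=0..3) = 1.00000 + 1.76221 + 1.55269 + 0.91205 = 5.22694
Tail: a^4/(4!(1−ρ)) = 9.64334/(24·0.5594) = 0.71822
P₀ = 1/(5.22694 + 0.71822) = 1/5.94516 = 0.168204

Final: 0.168204


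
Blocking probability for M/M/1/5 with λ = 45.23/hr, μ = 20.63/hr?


ρ = λ/μ = 45.23/20.63 = 2.1924
P_K = (1−ρ)ρ^K/(1−ρ^(K+1)) = (-1.1924·50.656689)/(1 − 111.061660)
= -60.404971/-110.061660 = 0.548828

Final: 0.548828


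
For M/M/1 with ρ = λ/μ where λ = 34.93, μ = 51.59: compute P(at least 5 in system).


ρ = 34.93/51.59 = 0.6771
P(N ≥ n) = ρ^n = 0.6771^5 = 0.142287

Final: 0.142287


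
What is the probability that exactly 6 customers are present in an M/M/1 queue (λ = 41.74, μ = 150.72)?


ρ = 41.74/150.72 = 0.2769
P_n = (1−ρ)·ρ^n = (1 − 0.2769)·0.2769^6 = 0.7231·0.0004511 = 0.0003262

Final: 0.0003262


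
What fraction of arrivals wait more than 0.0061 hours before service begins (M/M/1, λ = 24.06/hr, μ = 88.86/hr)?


ρ = 24.06/88.86 = 0.2708
P(Wq > t) = ρ·e^{−(μ−λ)t} = 0.2708·e^{−0.3953}
= 0.2708·0.673491 = 0.182357

Final: 0.182357


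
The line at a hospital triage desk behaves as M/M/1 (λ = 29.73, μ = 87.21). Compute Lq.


ρ = 29.73/87.21 = 0.3409
Lq = ρ²/(1−ρ) = 0.1162/0.6591 = 0.1763

Final: 0.1763


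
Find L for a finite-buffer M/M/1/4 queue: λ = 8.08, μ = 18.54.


ρ = 8.08/18.54 = 0.4358
L = ρ[1 − (K+1)ρ^K + Kρ^(K+1)] / [(1−ρ)(1−ρ^(K+1))]
Numerator: 0.4358·(1 − 5·0.036075 + 4·0.015722) = 0.384612
Denominator: (0.5642)·(0.984278) = 0.555315
L = 0.384612/0.555315 = 0.6926

Final: 0.6926


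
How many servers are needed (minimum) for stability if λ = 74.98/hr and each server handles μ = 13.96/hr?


Stability requires cμ > λ ⇔ c > λ/μ.
λ/μ = 74.98/13.96 = 5.3711
Minimum integer c = ⌊5.3711⌋ + 1 = 6
Check: 6·13.96 = 83.76 > 74.98, while 5·13.96 = 69.80 ≤ 74.98

Final: 6 servers


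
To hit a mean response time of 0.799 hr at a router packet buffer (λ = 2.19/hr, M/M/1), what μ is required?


W = 1/(μ−λ) ⇒ μ − λ = 1/W = 1/0.799 = 1.2516
μ = λ + 1/W = 2.19 + 1.2516 = 3.4416 per hr

Final: 3.4416 /hr


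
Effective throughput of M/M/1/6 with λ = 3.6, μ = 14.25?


ρ = 0.2526; P_K = (1−ρ)ρ^6/(1−ρ^7) = 0.0001943
λ_eff = λ(1 − P_K) = 3.6·(1 − 0.0001943) = 3.6·0.999806 = 3.5993 /hr

Final: 3.5993 /hr


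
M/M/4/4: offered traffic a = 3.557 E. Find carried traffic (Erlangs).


B(4,3.557) = 0.266226 (Erlang-B)
Carried load = a(1 − B) = 3.557·(1 − 0.266226) = 3.557·0.733774 = 2.6100 E

Final: 2.6100 Erlangs


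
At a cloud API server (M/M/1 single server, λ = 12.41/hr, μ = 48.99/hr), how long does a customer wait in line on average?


ρ = 12.41/48.99 = 0.2533
Wq = ρ/(μ−λ) = 0.2533/(48.99 − 12.41) = 0.2533/36.58 = 0.006925 hr

Final: 0.006925 hr


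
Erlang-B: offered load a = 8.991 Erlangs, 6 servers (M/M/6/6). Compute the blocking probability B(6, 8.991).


B(c,a) = (a^c/c!) / Σ_{k=0}^{c} a^k/k!
a^6/6! = 733.694882
Σ terms (k=0..6): 1.00000 + 8.99100 + 40.41904 + 121.13586 + 272.28314 + 489.61954 + 733.69488 = 1667.143467
B = 733.694882/1667.143467 = 0.440091

Final: 0.440091


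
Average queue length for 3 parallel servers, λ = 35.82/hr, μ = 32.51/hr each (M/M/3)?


a = λ/μ = 1.1018; ρ = a/3 = 0.3673
P₀ = 0.326675
Lq = P₀·a^c·ρ / (c!·(1−ρ)²) = 0.326675·1.33760·0.3673/(6·0.40035)
= 0.06681

Final: 0.06681


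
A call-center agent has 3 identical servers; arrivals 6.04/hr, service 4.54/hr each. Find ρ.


ρ = λ/(cμ) = 6.04/(3·4.54) = 6.04/13.62 = 0.4435

Final: 0.4435


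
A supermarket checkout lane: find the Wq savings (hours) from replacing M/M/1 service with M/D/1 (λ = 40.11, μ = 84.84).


ρ = 40.11/84.84 = 0.4728
Wq(M/M/1) = ρ/(μ−λ) = 0.4728/44.73 = 0.01057 hr
Wq(M/D/1) = ρ/(2(μ−λ)) = 0.005285 hr
Savings = 0.01057 − 0.005285 = 0.005285 hr

Final: 0.005285 hr


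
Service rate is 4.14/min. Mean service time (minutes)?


Mean service time = 1/μ = 1/4.14 minute = 0.24155 minute
In minutes: 0.24155 × 1 = 0.2415 min

Final: 0.2415 min


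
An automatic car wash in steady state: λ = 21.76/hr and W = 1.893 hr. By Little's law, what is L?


L = λW = 21.76·1.893 = 41.1917

Final: 41.1917


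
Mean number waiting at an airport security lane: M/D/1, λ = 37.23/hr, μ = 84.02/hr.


ρ = 37.23/84.02 = 0.4431
M/D/1: Lq = ρ²/(2(1−ρ)) = 0.1963/(2·0.5569) = 0.17629

Final: 0.17629


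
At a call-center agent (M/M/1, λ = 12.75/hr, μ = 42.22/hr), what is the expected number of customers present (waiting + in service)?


ρ = λ/μ = 12.75/42.22 = 0.3020
L = ρ/(1−ρ) = 0.3020/(1 − 0.3020) = 0.3020/0.6980 = 0.4326

Final: 0.4326


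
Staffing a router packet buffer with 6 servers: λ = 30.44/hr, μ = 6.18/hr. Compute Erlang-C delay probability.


a = λ/μ = 4.9256; ρ = a/6 = 0.8209
P₀ = 0.005065 (from M/M/c formula)
C(c,a) = [a^c/(c!(1−ρ))]·P₀ = [14280.29036/(720·0.1791)]·0.005065
= 110.75828·0.005065 = 0.561038

Final: 0.561038


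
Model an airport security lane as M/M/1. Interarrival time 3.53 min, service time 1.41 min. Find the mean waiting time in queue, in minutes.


λ = 60/3.53 = 16.9972 /hr
μ = 60/1.41 = 42.5532 /hr
ρ = λ/μ = 16.9972/42.5532 = 0.3994
Wq = ρ/(μ−λ) = 0.3994/(42.5532−16.9972) = 0.01563 hr
In minutes: 0.01563·60 = 0.9378 min

Final: 0.9378 min


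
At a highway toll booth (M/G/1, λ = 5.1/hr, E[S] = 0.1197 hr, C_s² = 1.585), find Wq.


ρ = λ·E[S] = 5.1·0.1197 = 0.6105
E[S²] = E[S]²(1+C_s²) = 0.1197²·(1+1.585) = 0.037038
Wq = λ·E[S²]/(2(1−ρ)) = 5.1·0.037038/(2·0.3895) = 0.24246 hr

Final: 0.24246 hr


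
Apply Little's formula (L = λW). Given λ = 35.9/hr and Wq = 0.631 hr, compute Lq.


Lq = λWq = 35.9·0.631 = 22.6529

Final: 22.6529


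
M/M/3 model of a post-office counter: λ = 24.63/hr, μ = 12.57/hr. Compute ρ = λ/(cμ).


ρ = λ/(cμ) = 24.63/(3·12.57) = 24.63/37.71 = 0.6531

Final: 0.6531
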